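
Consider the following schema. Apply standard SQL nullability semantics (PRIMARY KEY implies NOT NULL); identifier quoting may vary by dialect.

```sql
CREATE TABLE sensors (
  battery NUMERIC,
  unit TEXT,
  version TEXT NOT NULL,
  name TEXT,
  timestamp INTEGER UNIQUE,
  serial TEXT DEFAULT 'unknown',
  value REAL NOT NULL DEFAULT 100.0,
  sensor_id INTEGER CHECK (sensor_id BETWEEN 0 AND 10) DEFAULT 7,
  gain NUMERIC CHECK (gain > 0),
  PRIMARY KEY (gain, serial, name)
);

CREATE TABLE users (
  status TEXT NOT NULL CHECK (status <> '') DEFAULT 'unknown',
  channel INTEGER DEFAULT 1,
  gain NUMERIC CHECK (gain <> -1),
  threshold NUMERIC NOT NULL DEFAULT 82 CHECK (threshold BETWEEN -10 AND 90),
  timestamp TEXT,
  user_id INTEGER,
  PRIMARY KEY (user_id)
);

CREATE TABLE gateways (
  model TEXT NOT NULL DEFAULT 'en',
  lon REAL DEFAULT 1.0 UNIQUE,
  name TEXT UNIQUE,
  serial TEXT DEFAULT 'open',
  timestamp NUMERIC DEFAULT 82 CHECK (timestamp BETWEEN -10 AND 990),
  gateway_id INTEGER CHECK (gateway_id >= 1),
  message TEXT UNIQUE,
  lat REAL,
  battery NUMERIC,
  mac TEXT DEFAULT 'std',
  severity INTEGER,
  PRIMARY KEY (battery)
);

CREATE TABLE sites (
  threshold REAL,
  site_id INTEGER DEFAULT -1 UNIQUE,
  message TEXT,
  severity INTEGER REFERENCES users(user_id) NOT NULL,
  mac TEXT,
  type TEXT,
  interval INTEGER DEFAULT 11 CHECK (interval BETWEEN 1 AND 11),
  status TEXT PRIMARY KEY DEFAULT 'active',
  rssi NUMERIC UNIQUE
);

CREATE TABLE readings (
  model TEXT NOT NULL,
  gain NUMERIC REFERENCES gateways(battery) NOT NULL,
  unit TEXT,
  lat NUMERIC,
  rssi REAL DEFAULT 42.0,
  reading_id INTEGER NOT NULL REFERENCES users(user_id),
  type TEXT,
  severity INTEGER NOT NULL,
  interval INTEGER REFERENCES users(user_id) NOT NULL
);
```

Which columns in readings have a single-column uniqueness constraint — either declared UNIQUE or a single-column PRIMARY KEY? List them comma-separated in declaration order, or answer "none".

- model: no UNIQUE or single-column PK constraint.
- gain: no UNIQUE or single-column PK constraint.
- unit: no UNIQUE or single-column PK constraint.
- lat: no UNIQUE or single-column PK constraint.
- rssi: no UNIQUE or single-column PK constraint.
- reading_id: no UNIQUE or single-column PK constraint.
- type: no UNIQUE or single-column PK constraint.
- severity: no UNIQUE or single-column PK constraint.
- interval: no UNIQUE or single-column PK constraint.

none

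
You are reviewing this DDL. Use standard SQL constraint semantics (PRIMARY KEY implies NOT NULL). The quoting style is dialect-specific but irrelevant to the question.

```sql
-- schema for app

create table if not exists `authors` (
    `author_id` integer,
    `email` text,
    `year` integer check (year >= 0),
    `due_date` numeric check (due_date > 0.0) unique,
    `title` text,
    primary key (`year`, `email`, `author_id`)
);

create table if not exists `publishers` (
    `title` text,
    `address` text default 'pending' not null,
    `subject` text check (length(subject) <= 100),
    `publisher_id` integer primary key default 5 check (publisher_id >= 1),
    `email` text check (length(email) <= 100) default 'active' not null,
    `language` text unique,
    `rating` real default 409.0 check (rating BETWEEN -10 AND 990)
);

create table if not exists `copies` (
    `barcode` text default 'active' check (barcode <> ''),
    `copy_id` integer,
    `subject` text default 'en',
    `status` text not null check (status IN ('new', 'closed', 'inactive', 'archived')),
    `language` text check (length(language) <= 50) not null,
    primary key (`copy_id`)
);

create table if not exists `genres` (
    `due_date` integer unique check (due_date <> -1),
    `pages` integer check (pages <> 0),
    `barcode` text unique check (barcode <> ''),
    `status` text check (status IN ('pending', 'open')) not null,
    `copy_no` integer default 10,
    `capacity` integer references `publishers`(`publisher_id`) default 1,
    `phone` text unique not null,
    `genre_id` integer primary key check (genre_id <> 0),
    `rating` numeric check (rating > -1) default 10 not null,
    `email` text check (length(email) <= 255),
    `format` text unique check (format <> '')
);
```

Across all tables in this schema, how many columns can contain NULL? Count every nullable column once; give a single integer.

authors: 2 nullable (due_date, title — PK (year, email, author_id) and explicit NOT NULL columns excluded).
publishers: 4 nullable (title, subject, language, rating — PK (publisher_id) and explicit NOT NULL columns excluded).
copies: 2 nullable (barcode, subject — PK (copy_id) and explicit NOT NULL columns excluded).
genres: 7 nullable (due_date, pages, barcode, copy_no, capacity, email, format — PK (genre_id) and explicit NOT NULL columns excluded).
Total: 2 + 4 + 2 + 7 = 15.

15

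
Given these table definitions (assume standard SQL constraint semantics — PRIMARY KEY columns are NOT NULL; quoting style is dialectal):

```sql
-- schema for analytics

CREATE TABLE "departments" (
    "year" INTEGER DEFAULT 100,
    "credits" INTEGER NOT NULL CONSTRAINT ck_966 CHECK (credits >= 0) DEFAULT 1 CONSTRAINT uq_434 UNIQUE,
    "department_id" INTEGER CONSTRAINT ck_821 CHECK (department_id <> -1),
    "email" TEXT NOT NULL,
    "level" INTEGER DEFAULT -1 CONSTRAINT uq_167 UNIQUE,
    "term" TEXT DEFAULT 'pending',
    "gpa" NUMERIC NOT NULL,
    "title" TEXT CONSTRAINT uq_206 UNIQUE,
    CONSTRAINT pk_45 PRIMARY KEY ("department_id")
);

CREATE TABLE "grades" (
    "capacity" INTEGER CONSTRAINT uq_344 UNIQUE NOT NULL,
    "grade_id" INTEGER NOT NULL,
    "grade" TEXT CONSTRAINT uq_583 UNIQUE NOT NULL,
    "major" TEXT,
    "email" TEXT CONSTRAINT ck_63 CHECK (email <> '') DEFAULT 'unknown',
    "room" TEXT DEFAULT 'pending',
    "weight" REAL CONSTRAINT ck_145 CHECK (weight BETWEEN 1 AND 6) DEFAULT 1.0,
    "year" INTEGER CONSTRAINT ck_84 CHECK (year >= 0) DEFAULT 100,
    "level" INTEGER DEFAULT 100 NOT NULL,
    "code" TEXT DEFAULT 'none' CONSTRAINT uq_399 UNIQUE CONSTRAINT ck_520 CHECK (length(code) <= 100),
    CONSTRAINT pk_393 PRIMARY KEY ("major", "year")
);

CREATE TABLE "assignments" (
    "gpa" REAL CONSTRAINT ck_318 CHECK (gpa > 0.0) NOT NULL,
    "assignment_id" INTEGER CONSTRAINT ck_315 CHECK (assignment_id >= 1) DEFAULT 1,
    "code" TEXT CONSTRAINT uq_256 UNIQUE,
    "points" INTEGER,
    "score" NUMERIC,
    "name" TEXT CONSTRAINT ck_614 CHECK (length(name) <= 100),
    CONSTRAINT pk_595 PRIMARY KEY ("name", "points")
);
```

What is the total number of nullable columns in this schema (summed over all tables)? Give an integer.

departments: 4 nullable (year, level, term, title — PK (department_id) and explicit NOT NULL columns excluded).
grades: 4 nullable (email, room, weight, code — PK (major, year) and explicit NOT NULL columns excluded).
assignments: 3 nullable (assignment_id, code, score — PK (name, points) and explicit NOT NULL columns excluded).
Total: 4 + 4 + 3 = 11.

11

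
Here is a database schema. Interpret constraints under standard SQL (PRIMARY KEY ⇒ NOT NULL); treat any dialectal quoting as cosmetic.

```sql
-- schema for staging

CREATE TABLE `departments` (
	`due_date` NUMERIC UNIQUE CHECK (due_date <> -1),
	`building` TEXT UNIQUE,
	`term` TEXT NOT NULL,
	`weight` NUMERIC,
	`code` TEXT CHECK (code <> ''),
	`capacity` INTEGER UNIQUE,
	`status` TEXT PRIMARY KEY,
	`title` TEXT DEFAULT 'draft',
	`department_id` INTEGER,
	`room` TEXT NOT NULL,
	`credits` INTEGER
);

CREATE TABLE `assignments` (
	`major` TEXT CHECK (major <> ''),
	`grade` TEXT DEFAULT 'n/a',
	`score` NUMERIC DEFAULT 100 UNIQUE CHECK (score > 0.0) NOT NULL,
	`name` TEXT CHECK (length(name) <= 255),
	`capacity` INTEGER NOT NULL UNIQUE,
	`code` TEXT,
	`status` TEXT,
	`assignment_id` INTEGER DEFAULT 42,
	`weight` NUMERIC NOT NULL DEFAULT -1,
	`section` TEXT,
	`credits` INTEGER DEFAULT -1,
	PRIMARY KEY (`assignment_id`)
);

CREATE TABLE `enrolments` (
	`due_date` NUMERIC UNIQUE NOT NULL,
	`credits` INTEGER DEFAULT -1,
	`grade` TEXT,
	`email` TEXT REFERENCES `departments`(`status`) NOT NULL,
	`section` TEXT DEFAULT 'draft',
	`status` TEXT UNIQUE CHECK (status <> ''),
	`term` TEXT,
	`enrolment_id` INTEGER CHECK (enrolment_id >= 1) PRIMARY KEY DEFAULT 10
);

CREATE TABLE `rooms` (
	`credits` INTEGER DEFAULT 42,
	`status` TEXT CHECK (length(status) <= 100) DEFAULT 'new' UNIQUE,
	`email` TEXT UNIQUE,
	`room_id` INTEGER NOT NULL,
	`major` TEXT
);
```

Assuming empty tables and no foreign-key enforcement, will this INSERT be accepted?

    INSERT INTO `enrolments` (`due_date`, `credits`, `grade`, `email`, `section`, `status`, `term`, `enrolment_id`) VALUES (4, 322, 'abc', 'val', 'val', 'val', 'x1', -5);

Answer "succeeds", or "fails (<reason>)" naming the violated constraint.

fails (CHECK on enrolment_id)

The value -5 for enrolment_id violates CHECK (enrolment_id >= 1).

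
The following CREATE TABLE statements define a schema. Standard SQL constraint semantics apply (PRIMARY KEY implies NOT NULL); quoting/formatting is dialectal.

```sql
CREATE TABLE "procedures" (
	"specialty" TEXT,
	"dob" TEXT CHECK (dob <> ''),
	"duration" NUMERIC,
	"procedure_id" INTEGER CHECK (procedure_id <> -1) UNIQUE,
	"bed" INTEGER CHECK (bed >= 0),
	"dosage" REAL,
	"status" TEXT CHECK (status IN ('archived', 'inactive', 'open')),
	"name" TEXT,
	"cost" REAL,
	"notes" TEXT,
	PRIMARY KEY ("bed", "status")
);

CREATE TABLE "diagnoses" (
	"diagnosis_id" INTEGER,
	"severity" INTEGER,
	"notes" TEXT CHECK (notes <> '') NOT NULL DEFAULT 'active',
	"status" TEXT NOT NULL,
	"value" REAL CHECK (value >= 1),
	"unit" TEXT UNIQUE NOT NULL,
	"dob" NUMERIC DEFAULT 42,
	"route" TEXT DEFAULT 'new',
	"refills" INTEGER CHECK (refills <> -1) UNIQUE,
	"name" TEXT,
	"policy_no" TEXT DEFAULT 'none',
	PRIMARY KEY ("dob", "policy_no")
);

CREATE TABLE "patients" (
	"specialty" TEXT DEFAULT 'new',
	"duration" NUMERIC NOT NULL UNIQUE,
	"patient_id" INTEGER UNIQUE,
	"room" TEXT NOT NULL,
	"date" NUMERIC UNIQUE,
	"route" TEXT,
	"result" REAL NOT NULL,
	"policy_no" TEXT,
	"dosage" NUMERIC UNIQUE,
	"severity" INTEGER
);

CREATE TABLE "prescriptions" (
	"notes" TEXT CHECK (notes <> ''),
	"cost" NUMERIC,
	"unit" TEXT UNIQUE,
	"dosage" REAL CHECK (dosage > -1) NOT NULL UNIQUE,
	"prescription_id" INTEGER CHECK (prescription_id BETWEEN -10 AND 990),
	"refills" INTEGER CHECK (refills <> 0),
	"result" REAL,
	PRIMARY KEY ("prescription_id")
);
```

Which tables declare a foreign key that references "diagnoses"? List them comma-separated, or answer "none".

No REFERENCES clause anywhere in the schema names diagnoses.

none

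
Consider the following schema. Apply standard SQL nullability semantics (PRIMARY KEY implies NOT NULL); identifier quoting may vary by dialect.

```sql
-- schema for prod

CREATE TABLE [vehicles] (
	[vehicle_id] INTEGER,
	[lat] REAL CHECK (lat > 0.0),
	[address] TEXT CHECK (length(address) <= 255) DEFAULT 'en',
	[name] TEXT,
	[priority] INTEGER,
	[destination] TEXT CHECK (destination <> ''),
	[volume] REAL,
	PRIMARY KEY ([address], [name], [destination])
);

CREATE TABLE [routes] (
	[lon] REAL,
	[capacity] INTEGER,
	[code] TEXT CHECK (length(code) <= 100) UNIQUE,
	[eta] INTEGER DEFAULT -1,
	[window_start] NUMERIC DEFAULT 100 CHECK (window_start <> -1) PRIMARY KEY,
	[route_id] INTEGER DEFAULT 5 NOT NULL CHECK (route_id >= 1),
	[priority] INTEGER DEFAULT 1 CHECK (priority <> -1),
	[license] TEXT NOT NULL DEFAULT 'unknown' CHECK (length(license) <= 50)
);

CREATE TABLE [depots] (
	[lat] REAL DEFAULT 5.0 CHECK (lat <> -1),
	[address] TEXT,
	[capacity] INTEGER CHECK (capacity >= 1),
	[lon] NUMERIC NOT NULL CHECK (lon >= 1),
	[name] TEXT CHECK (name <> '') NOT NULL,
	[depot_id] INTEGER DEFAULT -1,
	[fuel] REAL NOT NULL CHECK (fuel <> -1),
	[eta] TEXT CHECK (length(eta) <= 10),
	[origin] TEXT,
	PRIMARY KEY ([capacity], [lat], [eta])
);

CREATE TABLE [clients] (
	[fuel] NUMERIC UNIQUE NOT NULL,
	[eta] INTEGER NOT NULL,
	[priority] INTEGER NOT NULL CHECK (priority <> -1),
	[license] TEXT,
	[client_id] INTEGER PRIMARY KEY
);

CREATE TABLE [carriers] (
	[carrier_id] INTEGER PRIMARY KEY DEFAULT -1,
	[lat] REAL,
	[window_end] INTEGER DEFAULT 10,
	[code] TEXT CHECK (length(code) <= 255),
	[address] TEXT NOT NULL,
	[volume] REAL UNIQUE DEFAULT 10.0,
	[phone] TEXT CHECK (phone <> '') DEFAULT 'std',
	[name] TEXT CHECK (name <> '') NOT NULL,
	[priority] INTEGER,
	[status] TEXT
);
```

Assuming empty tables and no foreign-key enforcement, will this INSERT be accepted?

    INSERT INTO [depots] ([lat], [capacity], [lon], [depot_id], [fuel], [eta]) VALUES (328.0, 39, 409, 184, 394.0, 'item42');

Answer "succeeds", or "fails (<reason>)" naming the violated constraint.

name is omitted from the column list and has no DEFAULT, so it would receive NULL.
But name is declared NOT NULL.

fails (NOT NULL on name)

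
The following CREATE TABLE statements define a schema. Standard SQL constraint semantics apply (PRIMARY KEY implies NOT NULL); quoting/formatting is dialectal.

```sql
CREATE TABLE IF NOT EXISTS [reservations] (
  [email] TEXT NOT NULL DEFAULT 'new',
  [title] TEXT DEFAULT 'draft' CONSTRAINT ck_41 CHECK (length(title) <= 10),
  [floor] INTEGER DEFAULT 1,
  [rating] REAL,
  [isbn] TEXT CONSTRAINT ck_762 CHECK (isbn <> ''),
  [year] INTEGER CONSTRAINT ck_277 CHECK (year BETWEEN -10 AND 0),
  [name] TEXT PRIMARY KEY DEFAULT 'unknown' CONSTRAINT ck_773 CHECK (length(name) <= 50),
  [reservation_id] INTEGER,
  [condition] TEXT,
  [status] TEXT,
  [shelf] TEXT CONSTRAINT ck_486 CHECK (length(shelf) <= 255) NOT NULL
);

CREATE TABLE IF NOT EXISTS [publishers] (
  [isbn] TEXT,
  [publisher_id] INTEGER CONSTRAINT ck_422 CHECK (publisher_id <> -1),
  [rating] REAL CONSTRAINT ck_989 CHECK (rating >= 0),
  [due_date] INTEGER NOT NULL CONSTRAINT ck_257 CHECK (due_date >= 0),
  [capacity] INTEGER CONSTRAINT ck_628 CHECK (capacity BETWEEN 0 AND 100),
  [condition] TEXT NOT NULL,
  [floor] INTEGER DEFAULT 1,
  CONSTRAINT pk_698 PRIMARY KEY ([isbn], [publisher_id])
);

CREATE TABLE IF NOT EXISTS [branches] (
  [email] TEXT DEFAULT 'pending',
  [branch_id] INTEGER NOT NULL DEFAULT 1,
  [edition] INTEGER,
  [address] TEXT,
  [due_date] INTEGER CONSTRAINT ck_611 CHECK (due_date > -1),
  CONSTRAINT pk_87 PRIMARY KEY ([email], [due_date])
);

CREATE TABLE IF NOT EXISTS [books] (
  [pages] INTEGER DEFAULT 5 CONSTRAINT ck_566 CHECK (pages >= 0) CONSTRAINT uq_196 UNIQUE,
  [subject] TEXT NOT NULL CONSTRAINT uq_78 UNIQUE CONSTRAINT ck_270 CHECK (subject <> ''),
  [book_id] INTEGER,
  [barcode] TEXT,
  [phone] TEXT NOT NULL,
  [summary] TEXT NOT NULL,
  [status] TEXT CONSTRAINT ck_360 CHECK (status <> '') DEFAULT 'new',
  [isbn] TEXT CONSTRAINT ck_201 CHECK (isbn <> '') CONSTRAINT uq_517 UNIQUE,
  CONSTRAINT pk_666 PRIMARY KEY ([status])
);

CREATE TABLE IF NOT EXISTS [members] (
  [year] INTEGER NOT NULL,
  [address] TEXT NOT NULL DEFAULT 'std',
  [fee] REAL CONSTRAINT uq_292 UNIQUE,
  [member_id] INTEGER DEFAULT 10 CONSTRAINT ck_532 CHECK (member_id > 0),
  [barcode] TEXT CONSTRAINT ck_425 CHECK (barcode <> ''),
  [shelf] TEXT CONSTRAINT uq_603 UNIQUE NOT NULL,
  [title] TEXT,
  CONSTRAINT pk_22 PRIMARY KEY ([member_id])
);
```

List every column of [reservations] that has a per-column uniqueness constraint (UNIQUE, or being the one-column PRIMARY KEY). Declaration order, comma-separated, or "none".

name

- email: no UNIQUE or single-column PK constraint.
- title: no UNIQUE or single-column PK constraint.
- floor: no UNIQUE or single-column PK constraint.
- rating: no UNIQUE or single-column PK constraint.
- isbn: no UNIQUE or single-column PK constraint.
- year: no UNIQUE or single-column PK constraint.
- name: single-column PRIMARY KEY → unique.
- reservation_id: no UNIQUE or single-column PK constraint.
- condition: no UNIQUE or single-column PK constraint.
- status: no UNIQUE or single-column PK constraint.
- shelf: no UNIQUE or single-column PK constraint.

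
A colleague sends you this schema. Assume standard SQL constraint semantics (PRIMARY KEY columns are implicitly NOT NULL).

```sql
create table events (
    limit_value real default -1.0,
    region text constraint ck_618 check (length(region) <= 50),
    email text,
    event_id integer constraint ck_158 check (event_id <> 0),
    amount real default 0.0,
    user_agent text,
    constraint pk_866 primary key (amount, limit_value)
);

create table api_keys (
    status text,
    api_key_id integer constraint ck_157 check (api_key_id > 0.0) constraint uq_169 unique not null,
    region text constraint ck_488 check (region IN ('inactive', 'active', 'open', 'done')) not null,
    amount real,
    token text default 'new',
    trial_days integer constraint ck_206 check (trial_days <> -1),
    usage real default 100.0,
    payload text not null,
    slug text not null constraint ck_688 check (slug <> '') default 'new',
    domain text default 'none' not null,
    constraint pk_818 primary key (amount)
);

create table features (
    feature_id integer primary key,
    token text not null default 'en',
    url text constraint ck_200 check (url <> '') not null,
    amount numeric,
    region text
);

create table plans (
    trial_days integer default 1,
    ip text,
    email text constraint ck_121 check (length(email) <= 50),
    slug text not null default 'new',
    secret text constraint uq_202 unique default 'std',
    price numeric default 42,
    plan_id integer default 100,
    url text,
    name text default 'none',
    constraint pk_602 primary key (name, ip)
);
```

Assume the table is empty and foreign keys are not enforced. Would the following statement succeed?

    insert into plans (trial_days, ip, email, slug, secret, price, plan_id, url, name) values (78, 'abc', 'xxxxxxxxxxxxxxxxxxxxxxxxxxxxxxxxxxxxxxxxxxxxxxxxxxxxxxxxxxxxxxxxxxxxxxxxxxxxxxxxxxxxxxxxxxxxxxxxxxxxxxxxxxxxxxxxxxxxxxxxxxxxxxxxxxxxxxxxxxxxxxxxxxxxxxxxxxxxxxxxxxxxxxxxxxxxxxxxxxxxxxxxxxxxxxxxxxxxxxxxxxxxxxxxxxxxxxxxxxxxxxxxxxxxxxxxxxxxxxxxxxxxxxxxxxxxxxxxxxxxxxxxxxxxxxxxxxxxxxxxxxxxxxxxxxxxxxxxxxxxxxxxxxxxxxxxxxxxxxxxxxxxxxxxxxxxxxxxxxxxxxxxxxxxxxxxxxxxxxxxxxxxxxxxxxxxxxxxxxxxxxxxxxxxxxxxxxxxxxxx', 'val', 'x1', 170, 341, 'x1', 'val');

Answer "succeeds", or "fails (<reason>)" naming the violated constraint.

The value 'xxxxxxxxxxxxxxxxxxxxxxxxxxxxxxxxxxxxxxxxxxxxxxxxxxxxxxxxxxxxxxxxxxxxxxxxxxxxxxxxxxxxxxxxxxxxxxxxxxxxxxxxxxxxxxxxxxxxxxxxxxxxxxxxxxxxxxxxxxxxxxxxxxxxxxxxxxxxxxxxxxxxxxxxxxxxxxxxxxxxxxxxxxxxxxxxxxxxxxxxxxxxxxxxxxxxxxxxxxxxxxxxxxxxxxxxxxxxxxxxxxxxxxxxxxxxxxxxxxxxxxxxxxxxxxxxxxxxxxxxxxxxxxxxxxxxxxxxxxxxxxxxxxxxxxxxxxxxxxxxxxxxxxxxxxxxxxxxxxxxxxxxxxxxxxxxxxxxxxxxxxxxxxxxxxxxxxxxxxxxxxxxxxxxxxxxxxxxxxxx' for email violates CHECK (length(email) <= 50).

fails (CHECK on email)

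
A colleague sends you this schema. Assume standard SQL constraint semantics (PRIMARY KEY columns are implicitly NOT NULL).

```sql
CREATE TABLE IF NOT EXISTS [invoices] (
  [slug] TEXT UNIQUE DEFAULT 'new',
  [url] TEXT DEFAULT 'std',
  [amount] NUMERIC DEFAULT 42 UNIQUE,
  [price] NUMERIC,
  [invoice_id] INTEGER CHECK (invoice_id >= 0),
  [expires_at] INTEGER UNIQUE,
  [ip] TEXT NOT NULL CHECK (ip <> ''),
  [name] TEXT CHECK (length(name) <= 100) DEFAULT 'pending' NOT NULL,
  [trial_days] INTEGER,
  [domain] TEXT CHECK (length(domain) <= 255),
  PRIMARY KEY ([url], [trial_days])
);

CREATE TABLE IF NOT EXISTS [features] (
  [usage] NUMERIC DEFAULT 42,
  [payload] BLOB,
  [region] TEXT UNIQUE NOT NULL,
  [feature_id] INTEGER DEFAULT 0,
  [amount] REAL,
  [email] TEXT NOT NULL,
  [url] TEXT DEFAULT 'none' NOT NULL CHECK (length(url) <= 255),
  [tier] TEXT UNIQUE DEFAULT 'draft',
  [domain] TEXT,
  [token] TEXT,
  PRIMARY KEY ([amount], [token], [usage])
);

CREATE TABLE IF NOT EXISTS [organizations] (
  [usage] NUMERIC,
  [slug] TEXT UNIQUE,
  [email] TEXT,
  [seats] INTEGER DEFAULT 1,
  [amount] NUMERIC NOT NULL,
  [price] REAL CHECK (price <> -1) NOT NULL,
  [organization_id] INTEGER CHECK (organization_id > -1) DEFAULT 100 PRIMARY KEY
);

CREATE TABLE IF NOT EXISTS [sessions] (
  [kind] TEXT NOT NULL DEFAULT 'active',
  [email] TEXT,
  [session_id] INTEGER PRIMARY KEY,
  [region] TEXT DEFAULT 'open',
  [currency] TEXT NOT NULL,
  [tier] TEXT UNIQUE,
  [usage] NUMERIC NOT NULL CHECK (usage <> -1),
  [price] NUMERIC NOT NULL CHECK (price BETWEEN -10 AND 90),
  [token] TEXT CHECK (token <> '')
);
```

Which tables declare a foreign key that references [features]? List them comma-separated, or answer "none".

none

No REFERENCES clause anywhere in the schema names features.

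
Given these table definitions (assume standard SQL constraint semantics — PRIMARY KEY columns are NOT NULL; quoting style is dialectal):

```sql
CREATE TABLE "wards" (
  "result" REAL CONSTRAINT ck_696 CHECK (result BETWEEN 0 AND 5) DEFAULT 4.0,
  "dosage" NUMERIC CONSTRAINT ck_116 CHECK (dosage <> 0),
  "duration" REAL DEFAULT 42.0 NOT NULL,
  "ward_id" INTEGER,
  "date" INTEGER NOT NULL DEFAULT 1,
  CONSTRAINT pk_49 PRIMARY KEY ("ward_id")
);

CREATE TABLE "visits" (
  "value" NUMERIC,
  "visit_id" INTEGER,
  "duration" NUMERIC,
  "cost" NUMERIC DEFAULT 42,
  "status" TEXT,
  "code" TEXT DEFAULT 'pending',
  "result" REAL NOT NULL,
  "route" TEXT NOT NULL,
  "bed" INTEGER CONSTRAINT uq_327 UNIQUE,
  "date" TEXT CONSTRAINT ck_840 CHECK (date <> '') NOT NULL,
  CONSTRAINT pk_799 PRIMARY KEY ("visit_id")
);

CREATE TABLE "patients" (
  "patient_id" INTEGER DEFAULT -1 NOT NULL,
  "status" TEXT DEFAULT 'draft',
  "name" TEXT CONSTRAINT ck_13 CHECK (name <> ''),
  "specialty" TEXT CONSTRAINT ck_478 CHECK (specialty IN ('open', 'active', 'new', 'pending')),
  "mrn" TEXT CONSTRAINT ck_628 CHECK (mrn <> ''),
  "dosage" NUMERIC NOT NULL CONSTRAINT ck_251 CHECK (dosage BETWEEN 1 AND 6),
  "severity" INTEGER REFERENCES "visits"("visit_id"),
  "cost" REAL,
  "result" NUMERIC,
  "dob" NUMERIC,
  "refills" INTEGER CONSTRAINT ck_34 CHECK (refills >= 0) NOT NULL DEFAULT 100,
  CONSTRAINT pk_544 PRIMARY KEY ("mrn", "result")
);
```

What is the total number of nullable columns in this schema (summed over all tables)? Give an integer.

14

wards: 2 nullable (result, dosage — PK (ward_id) and explicit NOT NULL columns excluded).
visits: 6 nullable (value, duration, cost, status, code, bed — PK (visit_id) and explicit NOT NULL columns excluded).
patients: 6 nullable (status, name, specialty, severity, cost, dob — PK (mrn, result) and explicit NOT NULL columns excluded).
Total: 2 + 6 + 6 = 14.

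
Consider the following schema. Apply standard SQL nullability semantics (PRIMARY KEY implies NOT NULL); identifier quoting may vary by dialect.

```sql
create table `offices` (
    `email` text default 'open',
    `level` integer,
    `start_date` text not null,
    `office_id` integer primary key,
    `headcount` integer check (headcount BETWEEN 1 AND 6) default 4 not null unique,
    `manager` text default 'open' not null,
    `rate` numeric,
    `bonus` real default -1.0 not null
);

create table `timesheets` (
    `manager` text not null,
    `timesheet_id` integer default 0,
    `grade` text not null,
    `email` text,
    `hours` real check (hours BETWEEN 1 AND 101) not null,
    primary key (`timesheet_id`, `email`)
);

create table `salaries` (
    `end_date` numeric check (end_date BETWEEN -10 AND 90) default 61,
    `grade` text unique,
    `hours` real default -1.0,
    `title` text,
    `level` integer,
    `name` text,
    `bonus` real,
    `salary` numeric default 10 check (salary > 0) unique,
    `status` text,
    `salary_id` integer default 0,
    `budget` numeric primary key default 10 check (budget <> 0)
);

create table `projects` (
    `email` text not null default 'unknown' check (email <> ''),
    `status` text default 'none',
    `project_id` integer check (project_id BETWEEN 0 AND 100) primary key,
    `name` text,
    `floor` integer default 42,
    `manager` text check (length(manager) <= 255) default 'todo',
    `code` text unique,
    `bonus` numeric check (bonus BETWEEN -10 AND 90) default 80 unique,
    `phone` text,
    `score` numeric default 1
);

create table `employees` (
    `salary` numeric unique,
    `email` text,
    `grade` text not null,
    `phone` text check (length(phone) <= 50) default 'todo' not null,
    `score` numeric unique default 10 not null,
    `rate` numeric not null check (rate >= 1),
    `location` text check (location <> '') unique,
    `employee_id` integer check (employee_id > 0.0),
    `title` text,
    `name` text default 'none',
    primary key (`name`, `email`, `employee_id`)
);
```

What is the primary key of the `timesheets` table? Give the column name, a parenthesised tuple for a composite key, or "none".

(timesheet_id, email)

A table-level PRIMARY KEY clause names 2 columns: timesheet_id, email.
This is a composite key — the combination is unique, not each column individually.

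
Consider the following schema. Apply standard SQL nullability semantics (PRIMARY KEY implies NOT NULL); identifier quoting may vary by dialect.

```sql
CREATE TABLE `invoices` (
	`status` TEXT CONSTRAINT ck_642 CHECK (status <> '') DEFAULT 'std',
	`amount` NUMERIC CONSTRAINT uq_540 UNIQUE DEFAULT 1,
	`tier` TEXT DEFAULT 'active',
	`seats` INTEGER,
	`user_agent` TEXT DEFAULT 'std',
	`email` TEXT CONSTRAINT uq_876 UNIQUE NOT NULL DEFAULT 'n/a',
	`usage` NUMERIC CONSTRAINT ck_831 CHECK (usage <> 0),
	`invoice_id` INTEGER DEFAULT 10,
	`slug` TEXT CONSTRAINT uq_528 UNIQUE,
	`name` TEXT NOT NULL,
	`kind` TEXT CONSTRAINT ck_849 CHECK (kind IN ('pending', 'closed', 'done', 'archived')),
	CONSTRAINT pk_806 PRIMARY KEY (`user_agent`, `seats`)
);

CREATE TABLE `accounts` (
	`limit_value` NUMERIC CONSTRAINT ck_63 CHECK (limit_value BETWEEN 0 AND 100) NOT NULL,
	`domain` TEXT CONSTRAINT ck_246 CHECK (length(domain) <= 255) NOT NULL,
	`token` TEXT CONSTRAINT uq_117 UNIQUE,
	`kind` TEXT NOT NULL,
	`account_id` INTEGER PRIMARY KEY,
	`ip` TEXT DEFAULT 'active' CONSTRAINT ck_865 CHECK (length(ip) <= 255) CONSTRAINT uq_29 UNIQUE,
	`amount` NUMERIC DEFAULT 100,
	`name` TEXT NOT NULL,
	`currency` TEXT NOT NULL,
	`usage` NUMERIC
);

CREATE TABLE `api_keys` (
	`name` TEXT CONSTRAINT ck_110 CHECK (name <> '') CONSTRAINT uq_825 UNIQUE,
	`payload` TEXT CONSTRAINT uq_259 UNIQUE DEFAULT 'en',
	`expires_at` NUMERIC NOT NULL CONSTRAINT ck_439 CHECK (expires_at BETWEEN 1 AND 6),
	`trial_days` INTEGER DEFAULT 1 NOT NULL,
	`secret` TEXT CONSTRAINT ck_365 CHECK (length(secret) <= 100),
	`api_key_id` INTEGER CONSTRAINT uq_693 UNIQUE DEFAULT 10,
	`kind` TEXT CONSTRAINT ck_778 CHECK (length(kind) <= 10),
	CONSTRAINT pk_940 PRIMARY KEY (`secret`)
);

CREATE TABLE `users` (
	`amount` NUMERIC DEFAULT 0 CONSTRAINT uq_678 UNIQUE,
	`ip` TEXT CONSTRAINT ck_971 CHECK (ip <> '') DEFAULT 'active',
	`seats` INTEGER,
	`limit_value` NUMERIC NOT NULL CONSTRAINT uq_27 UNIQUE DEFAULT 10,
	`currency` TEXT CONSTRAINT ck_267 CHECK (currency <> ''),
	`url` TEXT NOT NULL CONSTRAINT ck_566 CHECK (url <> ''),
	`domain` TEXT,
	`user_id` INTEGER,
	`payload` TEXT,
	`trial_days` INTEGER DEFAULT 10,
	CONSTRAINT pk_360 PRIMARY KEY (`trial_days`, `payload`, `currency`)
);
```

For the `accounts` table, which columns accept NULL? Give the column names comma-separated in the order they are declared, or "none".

token, ip, amount, usage

- limit_value: declared NOT NULL → not nullable.
- domain: declared NOT NULL → not nullable.
- token: UNIQUE does not imply NOT NULL → nullable.
- kind: declared NOT NULL → not nullable.
- account_id: part of the PRIMARY KEY, which implies NOT NULL → not nullable.
- ip: CHECK does not forbid NULL (a CHECK constraint passes when its expression is NULL) → nullable.
- amount: DEFAULT only fills an omitted column; an explicit NULL is still allowed → nullable.
- name: declared NOT NULL → not nullable.
- currency: declared NOT NULL → not nullable.
- usage: no NOT NULL constraint applies → nullable.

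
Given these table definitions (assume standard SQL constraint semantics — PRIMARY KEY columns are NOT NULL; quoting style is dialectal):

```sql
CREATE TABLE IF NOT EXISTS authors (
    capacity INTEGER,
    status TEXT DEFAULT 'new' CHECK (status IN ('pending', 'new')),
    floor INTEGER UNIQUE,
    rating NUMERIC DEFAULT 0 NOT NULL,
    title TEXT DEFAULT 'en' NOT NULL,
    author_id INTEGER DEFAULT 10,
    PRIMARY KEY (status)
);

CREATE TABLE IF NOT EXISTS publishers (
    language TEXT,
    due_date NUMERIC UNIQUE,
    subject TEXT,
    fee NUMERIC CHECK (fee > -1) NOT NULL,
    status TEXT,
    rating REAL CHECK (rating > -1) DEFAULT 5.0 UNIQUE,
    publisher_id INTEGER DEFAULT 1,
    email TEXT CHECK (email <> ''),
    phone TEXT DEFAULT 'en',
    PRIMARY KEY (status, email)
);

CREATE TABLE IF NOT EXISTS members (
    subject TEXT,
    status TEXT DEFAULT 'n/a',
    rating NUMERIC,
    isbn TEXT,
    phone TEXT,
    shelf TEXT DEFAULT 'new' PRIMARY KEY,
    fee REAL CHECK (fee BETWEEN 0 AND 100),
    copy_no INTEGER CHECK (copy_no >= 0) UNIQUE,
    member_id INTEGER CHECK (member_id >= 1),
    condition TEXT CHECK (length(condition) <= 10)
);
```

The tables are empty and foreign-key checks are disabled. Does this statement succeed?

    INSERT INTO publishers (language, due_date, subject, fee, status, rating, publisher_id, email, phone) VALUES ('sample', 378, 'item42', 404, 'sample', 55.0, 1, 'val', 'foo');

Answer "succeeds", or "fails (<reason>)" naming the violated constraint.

NOT NULL columns: email is supplied; fee is supplied; status is supplied.
CHECK constraints: 404 satisfies (fee > -1); 55.0 satisfies (rating > -1); 'val' satisfies (email <> '').
No constraint is violated.

succeeds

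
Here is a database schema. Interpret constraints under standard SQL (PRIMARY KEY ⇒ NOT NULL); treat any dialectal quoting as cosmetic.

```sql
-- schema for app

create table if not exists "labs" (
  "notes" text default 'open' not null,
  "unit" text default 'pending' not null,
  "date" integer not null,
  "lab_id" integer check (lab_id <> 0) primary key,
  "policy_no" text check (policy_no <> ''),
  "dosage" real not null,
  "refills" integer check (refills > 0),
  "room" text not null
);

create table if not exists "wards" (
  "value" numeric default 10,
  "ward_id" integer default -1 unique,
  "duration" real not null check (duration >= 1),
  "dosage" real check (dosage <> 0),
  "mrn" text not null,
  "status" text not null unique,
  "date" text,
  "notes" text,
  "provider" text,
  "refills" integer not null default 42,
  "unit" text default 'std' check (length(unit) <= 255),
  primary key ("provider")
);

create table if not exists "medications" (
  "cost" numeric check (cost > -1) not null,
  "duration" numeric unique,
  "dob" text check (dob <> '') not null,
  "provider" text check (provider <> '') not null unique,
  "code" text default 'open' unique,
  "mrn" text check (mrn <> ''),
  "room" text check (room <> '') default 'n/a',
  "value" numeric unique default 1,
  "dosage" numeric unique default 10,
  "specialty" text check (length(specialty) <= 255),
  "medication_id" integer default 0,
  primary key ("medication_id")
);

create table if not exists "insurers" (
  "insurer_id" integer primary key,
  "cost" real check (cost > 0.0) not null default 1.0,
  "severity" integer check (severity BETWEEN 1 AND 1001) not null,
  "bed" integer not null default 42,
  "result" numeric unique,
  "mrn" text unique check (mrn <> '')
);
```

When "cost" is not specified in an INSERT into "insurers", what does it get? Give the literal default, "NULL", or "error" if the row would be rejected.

1.0

cost has an explicit DEFAULT 1.0.
When the column is omitted from an INSERT, that default is used.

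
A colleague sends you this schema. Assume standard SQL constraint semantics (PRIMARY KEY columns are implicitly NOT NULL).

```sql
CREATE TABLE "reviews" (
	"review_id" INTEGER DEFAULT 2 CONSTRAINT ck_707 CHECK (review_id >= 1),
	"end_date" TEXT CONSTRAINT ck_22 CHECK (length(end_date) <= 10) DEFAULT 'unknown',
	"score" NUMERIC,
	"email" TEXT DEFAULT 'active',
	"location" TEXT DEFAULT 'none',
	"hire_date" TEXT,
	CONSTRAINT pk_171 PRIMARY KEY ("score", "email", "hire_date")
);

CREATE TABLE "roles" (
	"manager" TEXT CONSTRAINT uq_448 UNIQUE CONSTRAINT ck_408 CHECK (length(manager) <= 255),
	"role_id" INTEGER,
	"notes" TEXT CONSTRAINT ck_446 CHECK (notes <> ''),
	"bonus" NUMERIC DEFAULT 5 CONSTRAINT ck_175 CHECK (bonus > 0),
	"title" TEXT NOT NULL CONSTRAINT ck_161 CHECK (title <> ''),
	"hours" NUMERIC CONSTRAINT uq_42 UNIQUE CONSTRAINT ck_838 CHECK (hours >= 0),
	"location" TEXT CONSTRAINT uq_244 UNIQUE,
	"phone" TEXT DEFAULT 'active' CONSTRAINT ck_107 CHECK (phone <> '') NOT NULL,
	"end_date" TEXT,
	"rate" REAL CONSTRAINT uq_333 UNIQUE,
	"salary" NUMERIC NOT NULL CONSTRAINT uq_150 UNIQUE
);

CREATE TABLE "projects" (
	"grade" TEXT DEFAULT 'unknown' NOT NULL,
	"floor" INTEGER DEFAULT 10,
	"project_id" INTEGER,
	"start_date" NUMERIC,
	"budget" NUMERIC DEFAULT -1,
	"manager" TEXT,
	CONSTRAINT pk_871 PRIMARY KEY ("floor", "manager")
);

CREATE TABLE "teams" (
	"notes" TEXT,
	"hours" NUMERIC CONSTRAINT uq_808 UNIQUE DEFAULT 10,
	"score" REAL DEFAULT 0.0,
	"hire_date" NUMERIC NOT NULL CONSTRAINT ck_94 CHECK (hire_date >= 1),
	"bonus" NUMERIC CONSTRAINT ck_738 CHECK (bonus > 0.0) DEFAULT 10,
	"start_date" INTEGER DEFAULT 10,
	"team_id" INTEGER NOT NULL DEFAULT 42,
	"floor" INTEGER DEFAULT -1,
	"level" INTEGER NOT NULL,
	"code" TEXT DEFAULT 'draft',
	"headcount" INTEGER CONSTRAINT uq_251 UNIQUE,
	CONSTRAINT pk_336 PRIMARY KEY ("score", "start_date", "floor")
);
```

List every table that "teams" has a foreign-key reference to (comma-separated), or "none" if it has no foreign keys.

none

No column in teams has a REFERENCES clause.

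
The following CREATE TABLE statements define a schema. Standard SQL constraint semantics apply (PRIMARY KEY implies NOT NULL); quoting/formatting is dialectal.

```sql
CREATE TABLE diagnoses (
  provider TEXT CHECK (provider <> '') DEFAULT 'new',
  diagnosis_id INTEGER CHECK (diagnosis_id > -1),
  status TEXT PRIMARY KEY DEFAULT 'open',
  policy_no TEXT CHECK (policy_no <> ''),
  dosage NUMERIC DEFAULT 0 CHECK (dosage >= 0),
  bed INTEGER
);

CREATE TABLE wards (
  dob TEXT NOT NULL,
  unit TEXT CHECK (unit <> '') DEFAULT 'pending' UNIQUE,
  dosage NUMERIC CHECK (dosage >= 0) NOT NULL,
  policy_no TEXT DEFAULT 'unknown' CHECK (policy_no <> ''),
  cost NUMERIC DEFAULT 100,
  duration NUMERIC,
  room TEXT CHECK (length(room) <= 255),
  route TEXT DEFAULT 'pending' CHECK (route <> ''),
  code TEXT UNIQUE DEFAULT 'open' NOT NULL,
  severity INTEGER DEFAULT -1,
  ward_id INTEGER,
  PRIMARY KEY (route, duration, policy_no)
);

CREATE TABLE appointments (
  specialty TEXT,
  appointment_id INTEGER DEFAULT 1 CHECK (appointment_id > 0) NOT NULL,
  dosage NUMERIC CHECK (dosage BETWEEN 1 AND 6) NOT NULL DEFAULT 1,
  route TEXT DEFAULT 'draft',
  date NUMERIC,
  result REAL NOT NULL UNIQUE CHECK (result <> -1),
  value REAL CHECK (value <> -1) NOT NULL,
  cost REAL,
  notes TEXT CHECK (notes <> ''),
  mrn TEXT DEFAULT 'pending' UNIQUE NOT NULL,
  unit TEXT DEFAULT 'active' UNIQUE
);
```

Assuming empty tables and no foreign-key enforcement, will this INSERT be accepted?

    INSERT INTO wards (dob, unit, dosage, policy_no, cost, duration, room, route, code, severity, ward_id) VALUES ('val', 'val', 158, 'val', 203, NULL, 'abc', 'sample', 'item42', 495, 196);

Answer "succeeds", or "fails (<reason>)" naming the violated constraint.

duration is explicitly set to NULL, but duration is part of the PRIMARY KEY (implied NOT NULL).

fails (NOT NULL on duration)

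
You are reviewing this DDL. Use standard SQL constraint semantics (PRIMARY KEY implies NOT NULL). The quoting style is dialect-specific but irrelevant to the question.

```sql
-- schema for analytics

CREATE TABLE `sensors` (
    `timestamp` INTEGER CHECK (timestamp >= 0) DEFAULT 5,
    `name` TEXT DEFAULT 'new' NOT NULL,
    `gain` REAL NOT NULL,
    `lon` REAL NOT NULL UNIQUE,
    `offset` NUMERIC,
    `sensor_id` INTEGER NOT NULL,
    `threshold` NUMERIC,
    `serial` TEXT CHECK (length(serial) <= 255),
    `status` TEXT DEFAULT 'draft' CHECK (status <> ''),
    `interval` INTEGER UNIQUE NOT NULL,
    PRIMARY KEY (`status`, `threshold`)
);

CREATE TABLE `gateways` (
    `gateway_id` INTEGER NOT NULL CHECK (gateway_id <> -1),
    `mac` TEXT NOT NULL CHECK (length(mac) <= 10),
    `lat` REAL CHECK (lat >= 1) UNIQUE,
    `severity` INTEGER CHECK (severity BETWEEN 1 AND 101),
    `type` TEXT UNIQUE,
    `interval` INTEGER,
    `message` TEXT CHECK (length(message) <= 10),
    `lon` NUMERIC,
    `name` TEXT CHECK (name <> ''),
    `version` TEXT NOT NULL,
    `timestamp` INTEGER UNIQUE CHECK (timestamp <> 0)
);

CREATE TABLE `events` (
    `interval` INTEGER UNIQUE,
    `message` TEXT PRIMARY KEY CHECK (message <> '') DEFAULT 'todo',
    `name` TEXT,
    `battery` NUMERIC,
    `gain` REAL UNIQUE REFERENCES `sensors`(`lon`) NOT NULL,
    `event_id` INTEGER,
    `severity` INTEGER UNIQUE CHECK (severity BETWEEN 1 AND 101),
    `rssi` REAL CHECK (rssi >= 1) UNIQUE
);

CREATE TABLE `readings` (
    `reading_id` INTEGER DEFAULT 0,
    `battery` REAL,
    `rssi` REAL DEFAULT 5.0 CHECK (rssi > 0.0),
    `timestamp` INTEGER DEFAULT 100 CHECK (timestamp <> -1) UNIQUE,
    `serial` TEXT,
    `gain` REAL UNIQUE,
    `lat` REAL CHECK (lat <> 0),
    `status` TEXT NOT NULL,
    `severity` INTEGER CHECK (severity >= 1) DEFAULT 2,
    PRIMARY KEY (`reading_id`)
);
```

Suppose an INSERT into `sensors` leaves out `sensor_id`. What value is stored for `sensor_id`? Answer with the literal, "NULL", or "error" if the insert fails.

sensor_id has no DEFAULT clause.
Omitting it would insert NULL, but it is declared NOT NULL, so the INSERT fails.

error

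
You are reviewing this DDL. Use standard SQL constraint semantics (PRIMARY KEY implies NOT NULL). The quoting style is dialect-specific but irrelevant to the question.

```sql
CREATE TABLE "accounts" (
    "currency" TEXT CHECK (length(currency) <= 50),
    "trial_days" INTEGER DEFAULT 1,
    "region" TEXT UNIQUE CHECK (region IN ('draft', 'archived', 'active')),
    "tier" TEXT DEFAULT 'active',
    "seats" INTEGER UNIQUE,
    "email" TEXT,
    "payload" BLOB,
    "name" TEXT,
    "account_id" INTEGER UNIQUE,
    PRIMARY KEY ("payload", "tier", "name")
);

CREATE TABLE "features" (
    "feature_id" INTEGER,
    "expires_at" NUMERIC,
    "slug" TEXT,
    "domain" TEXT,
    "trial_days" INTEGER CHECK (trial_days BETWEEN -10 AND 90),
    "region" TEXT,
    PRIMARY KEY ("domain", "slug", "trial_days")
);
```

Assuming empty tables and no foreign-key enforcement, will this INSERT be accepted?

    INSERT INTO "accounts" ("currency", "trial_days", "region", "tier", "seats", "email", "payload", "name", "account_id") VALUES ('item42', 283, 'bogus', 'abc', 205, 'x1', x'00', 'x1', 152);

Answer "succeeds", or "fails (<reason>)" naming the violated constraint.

fails (CHECK on region)

The value 'bogus' for region violates CHECK (region IN ('draft', 'archived', 'active')).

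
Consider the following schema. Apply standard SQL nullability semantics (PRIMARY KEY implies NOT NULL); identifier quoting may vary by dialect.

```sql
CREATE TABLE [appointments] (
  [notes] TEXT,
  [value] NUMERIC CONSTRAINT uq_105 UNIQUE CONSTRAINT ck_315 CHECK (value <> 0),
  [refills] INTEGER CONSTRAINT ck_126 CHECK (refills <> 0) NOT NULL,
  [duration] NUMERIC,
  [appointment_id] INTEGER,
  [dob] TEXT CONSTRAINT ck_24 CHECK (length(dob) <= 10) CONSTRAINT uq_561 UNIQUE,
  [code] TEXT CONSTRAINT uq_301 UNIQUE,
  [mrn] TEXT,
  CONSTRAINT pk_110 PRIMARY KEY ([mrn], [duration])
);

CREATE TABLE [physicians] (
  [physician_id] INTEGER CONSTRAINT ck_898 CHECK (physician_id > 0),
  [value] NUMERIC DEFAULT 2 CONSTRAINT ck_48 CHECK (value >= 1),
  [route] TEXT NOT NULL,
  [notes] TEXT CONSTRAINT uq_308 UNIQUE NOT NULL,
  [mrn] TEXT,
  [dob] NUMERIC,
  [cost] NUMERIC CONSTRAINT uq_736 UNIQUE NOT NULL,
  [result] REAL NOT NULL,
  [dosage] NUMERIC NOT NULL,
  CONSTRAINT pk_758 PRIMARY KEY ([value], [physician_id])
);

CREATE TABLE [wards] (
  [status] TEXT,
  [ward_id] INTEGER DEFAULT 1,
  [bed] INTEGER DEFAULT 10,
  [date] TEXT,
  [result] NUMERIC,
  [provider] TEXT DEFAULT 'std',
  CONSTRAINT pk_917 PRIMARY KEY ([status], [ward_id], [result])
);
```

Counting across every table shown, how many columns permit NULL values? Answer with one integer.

10

appointments: 5 nullable (notes, value, appointment_id, dob, code — PK (mrn, duration) and explicit NOT NULL columns excluded).
physicians: 2 nullable (mrn, dob — PK (value, physician_id) and explicit NOT NULL columns excluded).
wards: 3 nullable (bed, date, provider — PK (status, ward_id, result) and explicit NOT NULL columns excluded).
Total: 5 + 2 + 3 = 10.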